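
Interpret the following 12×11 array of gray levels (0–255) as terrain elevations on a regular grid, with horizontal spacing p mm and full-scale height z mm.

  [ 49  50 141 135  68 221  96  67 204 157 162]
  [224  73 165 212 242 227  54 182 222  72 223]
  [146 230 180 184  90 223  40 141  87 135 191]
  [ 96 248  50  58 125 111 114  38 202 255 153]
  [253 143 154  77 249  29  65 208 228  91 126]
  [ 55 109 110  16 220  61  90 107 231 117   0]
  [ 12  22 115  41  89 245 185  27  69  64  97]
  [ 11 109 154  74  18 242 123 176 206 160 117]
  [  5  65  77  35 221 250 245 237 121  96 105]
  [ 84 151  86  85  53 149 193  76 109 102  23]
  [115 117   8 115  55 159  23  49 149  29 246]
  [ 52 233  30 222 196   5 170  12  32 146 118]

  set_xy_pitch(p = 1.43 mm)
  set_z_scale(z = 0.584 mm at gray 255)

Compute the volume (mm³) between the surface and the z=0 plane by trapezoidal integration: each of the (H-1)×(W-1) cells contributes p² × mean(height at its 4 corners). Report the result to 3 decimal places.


64.477

height_mm = gray/255 × 0.584; cell vol = 1.43² × mean(4 corners)
unit = 1.43² × 0.584 / (4×255) = 0.00117081 mm³ per gray-sum
row 0: Σ corner-gray over 10 cells = 5834  → 6.8305
row 1: Σ corner-gray over 10 cells = 6302  → 7.3784
row 2: Σ corner-gray over 10 cells = 5608  → 6.5659
row 3: Σ corner-gray over 10 cells = 5518  → 6.4605
row 4: Σ corner-gray over 10 cells = 5044  → 5.9055
row 5: Σ corner-gray over 10 cells = 4000  → 4.6832
row 6: Σ corner-gray over 10 cells = 4475  → 5.2394
row 7: Σ corner-gray over 10 cells = 5456  → 6.3879
row 8: Σ corner-gray over 10 cells = 4919  → 5.7592
row 9: Σ corner-gray over 10 cells = 3884  → 4.5474
row 10: Σ corner-gray over 10 cells = 4031  → 4.7195
Σ rows: total corner-gray = 55071  → 64.4774 mm³


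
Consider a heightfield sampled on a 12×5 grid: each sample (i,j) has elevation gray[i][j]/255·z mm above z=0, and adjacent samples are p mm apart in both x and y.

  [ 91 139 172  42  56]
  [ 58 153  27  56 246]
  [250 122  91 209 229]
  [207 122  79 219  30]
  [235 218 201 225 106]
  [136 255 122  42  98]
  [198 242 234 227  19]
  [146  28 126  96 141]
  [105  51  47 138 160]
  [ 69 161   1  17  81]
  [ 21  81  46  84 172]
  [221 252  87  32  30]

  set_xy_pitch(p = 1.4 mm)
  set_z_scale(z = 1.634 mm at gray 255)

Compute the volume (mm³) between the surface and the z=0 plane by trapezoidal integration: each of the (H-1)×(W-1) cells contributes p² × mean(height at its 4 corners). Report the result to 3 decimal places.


69.516

height_mm = gray/255 × 1.634; cell vol = 1.4² × mean(4 corners)
unit = 1.4² × 1.634 / (4×255) = 0.00313984 mm³ per gray-sum
row 0: Σ corner-gray over 4 cells = 1629  → 5.1148
row 1: Σ corner-gray over 4 cells = 2099  → 6.5905
row 2: Σ corner-gray over 4 cells = 2400  → 7.5356
row 3: Σ corner-gray over 4 cells = 2706  → 8.4964
row 4: Σ corner-gray over 4 cells = 2701  → 8.4807
row 5: Σ corner-gray over 4 cells = 2695  → 8.4619
row 6: Σ corner-gray over 4 cells = 2410  → 7.5670
row 7: Σ corner-gray over 4 cells = 1524  → 4.7851
row 8: Σ corner-gray over 4 cells = 1245  → 3.9091
row 9: Σ corner-gray over 4 cells = 1123  → 3.5260
row 10: Σ corner-gray over 4 cells = 1608  → 5.0489
Σ rows: total corner-gray = 22140  → 69.5161 mm³


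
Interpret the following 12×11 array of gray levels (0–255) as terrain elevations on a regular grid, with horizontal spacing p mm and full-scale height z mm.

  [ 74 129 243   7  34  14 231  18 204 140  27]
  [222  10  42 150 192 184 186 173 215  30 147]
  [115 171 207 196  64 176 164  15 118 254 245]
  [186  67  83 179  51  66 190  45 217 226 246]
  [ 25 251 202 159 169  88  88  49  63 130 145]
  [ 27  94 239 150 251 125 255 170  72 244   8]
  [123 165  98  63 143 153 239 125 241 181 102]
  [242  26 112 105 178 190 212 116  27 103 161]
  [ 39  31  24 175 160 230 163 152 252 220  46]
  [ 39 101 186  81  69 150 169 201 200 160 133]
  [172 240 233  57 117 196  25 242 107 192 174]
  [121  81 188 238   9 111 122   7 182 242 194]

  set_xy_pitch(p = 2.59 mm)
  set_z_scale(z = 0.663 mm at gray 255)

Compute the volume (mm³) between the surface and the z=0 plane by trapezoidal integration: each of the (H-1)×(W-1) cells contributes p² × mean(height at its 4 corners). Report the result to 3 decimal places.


271.775

height_mm = gray/255 × 0.663; cell vol = 2.59² × mean(4 corners)
unit = 2.59² × 0.663 / (4×255) = 0.00436027 mm³ per gray-sum
row 0: Σ corner-gray over 10 cells = 4874  → 21.2519
row 1: Σ corner-gray over 10 cells = 5823  → 25.3898
row 2: Σ corner-gray over 10 cells = 5770  → 25.1587
row 3: Σ corner-gray over 10 cells = 5248  → 22.8827
row 4: Σ corner-gray over 10 cells = 5803  → 25.3026
row 5: Σ corner-gray over 10 cells = 6276  → 27.3650
row 6: Σ corner-gray over 10 cells = 5582  → 24.3390
row 7: Σ corner-gray over 10 cells = 5440  → 23.7198
row 8: Σ corner-gray over 10 cells = 5705  → 24.8753
row 9: Σ corner-gray over 10 cells = 5970  → 26.0308
row 10: Σ corner-gray over 10 cells = 5839  → 25.4596
Σ rows: total corner-gray = 62330  → 271.7753 mm³


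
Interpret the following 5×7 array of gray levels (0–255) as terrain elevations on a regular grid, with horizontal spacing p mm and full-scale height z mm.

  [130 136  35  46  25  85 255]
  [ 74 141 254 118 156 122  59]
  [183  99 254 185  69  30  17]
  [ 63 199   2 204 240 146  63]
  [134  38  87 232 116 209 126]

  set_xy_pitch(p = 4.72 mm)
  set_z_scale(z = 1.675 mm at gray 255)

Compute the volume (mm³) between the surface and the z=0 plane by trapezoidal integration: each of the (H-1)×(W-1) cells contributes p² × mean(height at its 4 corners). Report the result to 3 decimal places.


height_mm = gray/255 × 1.675; cell vol = 4.72² × mean(4 corners)
unit = 4.72² × 1.675 / (4×255) = 0.0365846 mm³ per gray-sum
row 0: Σ corner-gray over 6 cells = 2754  → 100.7541
row 1: Σ corner-gray over 6 cells = 3189  → 116.6684
row 2: Σ corner-gray over 6 cells = 3182  → 116.4123
row 3: Σ corner-gray over 6 cells = 3332  → 121.9000
Σ rows: total corner-gray = 12457  → 455.7347 mm³

455.735


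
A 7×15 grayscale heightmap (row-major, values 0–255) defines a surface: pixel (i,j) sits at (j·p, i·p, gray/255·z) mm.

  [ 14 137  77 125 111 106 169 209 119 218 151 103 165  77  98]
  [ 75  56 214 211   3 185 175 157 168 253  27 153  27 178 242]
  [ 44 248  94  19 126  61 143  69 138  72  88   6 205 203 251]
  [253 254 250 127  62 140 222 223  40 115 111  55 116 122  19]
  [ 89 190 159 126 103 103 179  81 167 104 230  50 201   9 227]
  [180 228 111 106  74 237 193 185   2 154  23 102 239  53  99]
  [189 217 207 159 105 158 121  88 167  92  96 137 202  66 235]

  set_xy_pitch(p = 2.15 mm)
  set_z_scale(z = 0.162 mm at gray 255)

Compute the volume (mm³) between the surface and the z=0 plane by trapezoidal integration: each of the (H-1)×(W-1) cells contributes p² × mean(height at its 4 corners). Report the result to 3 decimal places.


32.860

height_mm = gray/255 × 0.162; cell vol = 2.15² × mean(4 corners)
unit = 2.15² × 0.162 / (4×255) = 0.000734162 mm³ per gray-sum
row 0: Σ corner-gray over 14 cells = 7577  → 5.5627
row 1: Σ corner-gray over 14 cells = 7170  → 5.2639
row 2: Σ corner-gray over 14 cells = 7185  → 5.2750
row 3: Σ corner-gray over 14 cells = 7666  → 5.6281
row 4: Σ corner-gray over 14 cells = 7413  → 5.4423
row 5: Σ corner-gray over 14 cells = 7747  → 5.6876
Σ rows: total corner-gray = 44758  → 32.8596 mm³


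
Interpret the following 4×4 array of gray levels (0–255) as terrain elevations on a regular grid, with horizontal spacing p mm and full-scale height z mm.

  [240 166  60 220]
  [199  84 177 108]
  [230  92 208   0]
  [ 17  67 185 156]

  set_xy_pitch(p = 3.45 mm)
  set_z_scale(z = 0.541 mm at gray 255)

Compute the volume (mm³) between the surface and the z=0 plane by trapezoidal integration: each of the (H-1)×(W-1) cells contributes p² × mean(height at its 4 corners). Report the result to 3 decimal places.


30.978

height_mm = gray/255 × 0.541; cell vol = 3.45² × mean(4 corners)
unit = 3.45² × 0.541 / (4×255) = 0.00631299 mm³ per gray-sum
row 0: Σ corner-gray over 3 cells = 1741  → 10.9909
row 1: Σ corner-gray over 3 cells = 1659  → 10.4733
row 2: Σ corner-gray over 3 cells = 1507  → 9.5137
Σ rows: total corner-gray = 4907  → 30.9779 mm³


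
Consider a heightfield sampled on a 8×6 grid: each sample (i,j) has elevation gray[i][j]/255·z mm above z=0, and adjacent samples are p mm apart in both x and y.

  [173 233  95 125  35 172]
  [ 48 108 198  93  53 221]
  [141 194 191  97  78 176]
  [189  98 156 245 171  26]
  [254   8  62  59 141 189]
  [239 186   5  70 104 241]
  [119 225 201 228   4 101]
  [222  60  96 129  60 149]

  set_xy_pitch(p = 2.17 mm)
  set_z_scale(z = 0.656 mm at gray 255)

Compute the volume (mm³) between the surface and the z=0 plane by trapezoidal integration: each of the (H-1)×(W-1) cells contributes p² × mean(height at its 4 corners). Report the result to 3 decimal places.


height_mm = gray/255 × 0.656; cell vol = 2.17² × mean(4 corners)
unit = 2.17² × 0.656 / (4×255) = 0.00302847 mm³ per gray-sum
row 0: Σ corner-gray over 5 cells = 2494  → 7.5530
row 1: Σ corner-gray over 5 cells = 2610  → 7.9043
row 2: Σ corner-gray over 5 cells = 2992  → 9.0612
row 3: Σ corner-gray over 5 cells = 2538  → 7.6863
row 4: Σ corner-gray over 5 cells = 2193  → 6.6414
row 5: Σ corner-gray over 5 cells = 2746  → 8.3162
row 6: Σ corner-gray over 5 cells = 2597  → 7.8649
Σ rows: total corner-gray = 18170  → 55.0273 mm³

55.027


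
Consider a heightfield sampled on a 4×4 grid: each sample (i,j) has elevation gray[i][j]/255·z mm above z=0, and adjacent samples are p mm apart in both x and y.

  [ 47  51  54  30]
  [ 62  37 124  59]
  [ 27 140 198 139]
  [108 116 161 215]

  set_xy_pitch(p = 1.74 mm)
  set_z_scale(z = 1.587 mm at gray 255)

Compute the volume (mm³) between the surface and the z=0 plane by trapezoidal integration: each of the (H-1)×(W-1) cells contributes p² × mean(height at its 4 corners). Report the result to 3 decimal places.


height_mm = gray/255 × 1.587; cell vol = 1.74² × mean(4 corners)
unit = 1.74² × 1.587 / (4×255) = 0.00471059 mm³ per gray-sum
row 0: Σ corner-gray over 3 cells = 730  → 3.4387
row 1: Σ corner-gray over 3 cells = 1285  → 6.0531
row 2: Σ corner-gray over 3 cells = 1719  → 8.0975
Σ rows: total corner-gray = 3734  → 17.5893 mm³

17.589


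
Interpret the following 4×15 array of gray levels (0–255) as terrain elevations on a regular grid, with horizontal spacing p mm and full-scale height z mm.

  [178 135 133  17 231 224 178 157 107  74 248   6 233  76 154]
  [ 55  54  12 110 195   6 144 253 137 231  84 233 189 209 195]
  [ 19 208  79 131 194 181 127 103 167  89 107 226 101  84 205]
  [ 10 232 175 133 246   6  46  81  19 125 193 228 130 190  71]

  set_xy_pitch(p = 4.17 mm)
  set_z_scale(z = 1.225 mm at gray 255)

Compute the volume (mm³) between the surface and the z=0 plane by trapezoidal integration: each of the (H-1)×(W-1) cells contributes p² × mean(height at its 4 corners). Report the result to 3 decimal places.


484.983

height_mm = gray/255 × 1.225; cell vol = 4.17² × mean(4 corners)
unit = 4.17² × 1.225 / (4×255) = 0.0208837 mm³ per gray-sum
row 0: Σ corner-gray over 14 cells = 7934  → 165.6915
row 1: Σ corner-gray over 14 cells = 7782  → 162.5172
row 2: Σ corner-gray over 14 cells = 7507  → 156.7741
Σ rows: total corner-gray = 23223  → 484.9828 mm³


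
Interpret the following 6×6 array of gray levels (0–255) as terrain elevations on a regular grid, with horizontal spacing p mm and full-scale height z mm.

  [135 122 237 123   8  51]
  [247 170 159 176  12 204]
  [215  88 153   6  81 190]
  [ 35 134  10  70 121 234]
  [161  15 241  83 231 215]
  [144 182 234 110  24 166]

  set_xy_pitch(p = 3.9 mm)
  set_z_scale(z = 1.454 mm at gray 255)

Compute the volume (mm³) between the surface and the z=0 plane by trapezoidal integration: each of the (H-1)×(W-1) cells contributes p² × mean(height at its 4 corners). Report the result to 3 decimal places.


height_mm = gray/255 × 1.454; cell vol = 3.9² × mean(4 corners)
unit = 3.9² × 1.454 / (4×255) = 0.0216817 mm³ per gray-sum
row 0: Σ corner-gray over 5 cells = 2651  → 57.4782
row 1: Σ corner-gray over 5 cells = 2546  → 55.2016
row 2: Σ corner-gray over 5 cells = 2000  → 43.3634
row 3: Σ corner-gray over 5 cells = 2455  → 53.2286
row 4: Σ corner-gray over 5 cells = 2926  → 63.4407
Σ rows: total corner-gray = 12578  → 272.7125 mm³

272.712


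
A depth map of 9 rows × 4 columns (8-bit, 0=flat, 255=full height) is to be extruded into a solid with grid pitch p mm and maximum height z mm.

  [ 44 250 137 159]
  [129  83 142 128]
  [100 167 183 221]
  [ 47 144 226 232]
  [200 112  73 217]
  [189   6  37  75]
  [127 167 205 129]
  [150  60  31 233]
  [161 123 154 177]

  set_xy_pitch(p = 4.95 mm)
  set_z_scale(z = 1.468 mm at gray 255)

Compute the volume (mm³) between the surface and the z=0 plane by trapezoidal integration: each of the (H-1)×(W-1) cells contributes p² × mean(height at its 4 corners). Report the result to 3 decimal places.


450.220

height_mm = gray/255 × 1.468; cell vol = 4.95² × mean(4 corners)
unit = 4.95² × 1.468 / (4×255) = 0.0352644 mm³ per gray-sum
row 0: Σ corner-gray over 3 cells = 1684  → 59.3852
row 1: Σ corner-gray over 3 cells = 1728  → 60.9369
row 2: Σ corner-gray over 3 cells = 2040  → 71.9393
row 3: Σ corner-gray over 3 cells = 1806  → 63.6875
row 4: Σ corner-gray over 3 cells = 1137  → 40.0956
row 5: Σ corner-gray over 3 cells = 1350  → 47.6069
row 6: Σ corner-gray over 3 cells = 1565  → 55.1888
row 7: Σ corner-gray over 3 cells = 1457  → 51.3802
Σ rows: total corner-gray = 12767  → 450.2204 mm³


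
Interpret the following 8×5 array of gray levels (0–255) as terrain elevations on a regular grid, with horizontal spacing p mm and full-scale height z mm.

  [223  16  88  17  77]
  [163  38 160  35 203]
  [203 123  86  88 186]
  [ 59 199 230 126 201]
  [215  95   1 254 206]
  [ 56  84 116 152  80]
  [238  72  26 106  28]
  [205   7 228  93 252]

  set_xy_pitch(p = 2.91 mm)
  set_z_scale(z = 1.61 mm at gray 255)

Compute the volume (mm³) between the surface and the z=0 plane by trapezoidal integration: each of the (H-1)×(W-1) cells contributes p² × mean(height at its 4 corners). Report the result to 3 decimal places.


height_mm = gray/255 × 1.61; cell vol = 2.91² × mean(4 corners)
unit = 2.91² × 1.61 / (4×255) = 0.0133663 mm³ per gray-sum
row 0: Σ corner-gray over 4 cells = 1374  → 18.3653
row 1: Σ corner-gray over 4 cells = 1815  → 24.2599
row 2: Σ corner-gray over 4 cells = 2353  → 31.4509
row 3: Σ corner-gray over 4 cells = 2491  → 33.2955
row 4: Σ corner-gray over 4 cells = 1961  → 26.2113
row 5: Σ corner-gray over 4 cells = 1514  → 20.2366
row 6: Σ corner-gray over 4 cells = 1787  → 23.8856
Σ rows: total corner-gray = 13295  → 177.7052 mm³

177.705


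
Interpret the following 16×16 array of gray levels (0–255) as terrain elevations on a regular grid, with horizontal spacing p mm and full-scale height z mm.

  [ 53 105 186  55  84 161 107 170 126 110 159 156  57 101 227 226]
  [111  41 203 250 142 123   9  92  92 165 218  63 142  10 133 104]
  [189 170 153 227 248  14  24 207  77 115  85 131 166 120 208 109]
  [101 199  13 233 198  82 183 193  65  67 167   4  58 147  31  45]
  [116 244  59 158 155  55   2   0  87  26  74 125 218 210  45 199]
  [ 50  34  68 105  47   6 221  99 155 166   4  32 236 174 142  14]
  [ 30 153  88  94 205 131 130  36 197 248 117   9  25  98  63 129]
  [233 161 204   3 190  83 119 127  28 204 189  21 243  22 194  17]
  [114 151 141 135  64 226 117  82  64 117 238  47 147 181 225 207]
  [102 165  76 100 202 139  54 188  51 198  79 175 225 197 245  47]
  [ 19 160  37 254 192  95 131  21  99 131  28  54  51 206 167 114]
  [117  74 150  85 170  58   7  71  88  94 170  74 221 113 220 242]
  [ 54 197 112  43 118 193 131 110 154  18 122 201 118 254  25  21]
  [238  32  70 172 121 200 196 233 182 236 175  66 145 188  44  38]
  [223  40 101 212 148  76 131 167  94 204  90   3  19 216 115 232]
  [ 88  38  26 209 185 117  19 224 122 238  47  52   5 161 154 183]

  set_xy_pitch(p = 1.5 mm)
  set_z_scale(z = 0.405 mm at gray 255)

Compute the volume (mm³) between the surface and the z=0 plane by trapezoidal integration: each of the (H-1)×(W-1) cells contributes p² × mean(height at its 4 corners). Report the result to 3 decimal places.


99.217

height_mm = gray/255 × 0.405; cell vol = 1.5² × mean(4 corners)
unit = 1.5² × 0.405 / (4×255) = 0.000893382 mm³ per gray-sum
row 0: Σ corner-gray over 15 cells = 7468  → 6.6718
row 1: Σ corner-gray over 15 cells = 7769  → 6.9407
row 2: Σ corner-gray over 15 cells = 7614  → 6.8022
row 3: Σ corner-gray over 15 cells = 6657  → 5.9472
row 4: Σ corner-gray over 15 cells = 6273  → 5.6042
row 5: Σ corner-gray over 15 cells = 6389  → 5.7078
row 6: Σ corner-gray over 15 cells = 7173  → 6.4082
row 7: Σ corner-gray over 15 cells = 8017  → 7.1622
row 8: Σ corner-gray over 15 cells = 8528  → 7.6188
row 9: Σ corner-gray over 15 cells = 7722  → 6.8987
row 10: Σ corner-gray over 15 cells = 6934  → 6.1947
row 11: Σ corner-gray over 15 cells = 7216  → 6.4466
row 12: Σ corner-gray over 15 cells = 8063  → 7.2033
row 13: Σ corner-gray over 15 cells = 8083  → 7.2212
row 14: Σ corner-gray over 15 cells = 7152  → 6.3895
Σ rows: total corner-gray = 111058  → 99.2173 mm³


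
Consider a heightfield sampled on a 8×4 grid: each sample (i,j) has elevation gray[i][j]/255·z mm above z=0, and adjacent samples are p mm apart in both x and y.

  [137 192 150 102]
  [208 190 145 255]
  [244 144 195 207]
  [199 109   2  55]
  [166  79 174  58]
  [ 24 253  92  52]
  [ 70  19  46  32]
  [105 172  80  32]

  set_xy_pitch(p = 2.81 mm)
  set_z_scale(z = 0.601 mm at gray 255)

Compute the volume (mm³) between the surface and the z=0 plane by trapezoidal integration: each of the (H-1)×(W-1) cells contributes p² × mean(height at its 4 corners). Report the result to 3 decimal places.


48.833

height_mm = gray/255 × 0.601; cell vol = 2.81² × mean(4 corners)
unit = 2.81² × 0.601 / (4×255) = 0.00465251 mm³ per gray-sum
row 0: Σ corner-gray over 3 cells = 2056  → 9.5656
row 1: Σ corner-gray over 3 cells = 2262  → 10.5240
row 2: Σ corner-gray over 3 cells = 1605  → 7.4673
row 3: Σ corner-gray over 3 cells = 1206  → 5.6109
row 4: Σ corner-gray over 3 cells = 1496  → 6.9601
row 5: Σ corner-gray over 3 cells = 998  → 4.6432
row 6: Σ corner-gray over 3 cells = 873  → 4.0616
Σ rows: total corner-gray = 10496  → 48.8327 mm³


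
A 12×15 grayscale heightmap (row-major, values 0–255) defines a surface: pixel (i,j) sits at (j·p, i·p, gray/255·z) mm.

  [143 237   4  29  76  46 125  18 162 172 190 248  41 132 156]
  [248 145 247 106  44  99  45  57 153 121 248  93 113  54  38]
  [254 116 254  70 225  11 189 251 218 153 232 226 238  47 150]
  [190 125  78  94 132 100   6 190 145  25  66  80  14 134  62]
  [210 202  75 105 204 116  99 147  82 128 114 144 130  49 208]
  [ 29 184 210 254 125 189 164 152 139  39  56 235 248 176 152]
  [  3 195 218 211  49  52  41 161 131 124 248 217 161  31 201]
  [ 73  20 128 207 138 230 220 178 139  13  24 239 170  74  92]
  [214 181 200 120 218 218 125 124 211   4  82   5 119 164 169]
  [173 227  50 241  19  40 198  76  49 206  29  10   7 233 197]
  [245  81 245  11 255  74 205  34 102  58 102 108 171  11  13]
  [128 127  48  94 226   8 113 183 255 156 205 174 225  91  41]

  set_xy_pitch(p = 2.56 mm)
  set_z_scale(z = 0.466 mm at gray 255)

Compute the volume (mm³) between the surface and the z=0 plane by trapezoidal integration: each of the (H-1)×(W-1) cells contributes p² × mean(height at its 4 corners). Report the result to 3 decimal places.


242.067

height_mm = gray/255 × 0.466; cell vol = 2.56² × mean(4 corners)
unit = 2.56² × 0.466 / (4×255) = 0.0029941 mm³ per gray-sum
row 0: Σ corner-gray over 14 cells = 6595  → 19.7461
row 1: Σ corner-gray over 14 cells = 8200  → 24.5516
row 2: Σ corner-gray over 14 cells = 7494  → 22.4378
row 3: Σ corner-gray over 14 cells = 6238  → 18.6772
row 4: Σ corner-gray over 14 cells = 8131  → 24.3450
row 5: Σ corner-gray over 14 cells = 8405  → 25.1654
row 6: Σ corner-gray over 14 cells = 7607  → 22.7761
row 7: Σ corner-gray over 14 cells = 7650  → 22.9048
row 8: Σ corner-gray over 14 cells = 7065  → 21.1533
row 9: Σ corner-gray over 14 cells = 6312  → 18.8987
row 10: Σ corner-gray over 14 cells = 7151  → 21.4108
Σ rows: total corner-gray = 80848  → 242.0666 mm³


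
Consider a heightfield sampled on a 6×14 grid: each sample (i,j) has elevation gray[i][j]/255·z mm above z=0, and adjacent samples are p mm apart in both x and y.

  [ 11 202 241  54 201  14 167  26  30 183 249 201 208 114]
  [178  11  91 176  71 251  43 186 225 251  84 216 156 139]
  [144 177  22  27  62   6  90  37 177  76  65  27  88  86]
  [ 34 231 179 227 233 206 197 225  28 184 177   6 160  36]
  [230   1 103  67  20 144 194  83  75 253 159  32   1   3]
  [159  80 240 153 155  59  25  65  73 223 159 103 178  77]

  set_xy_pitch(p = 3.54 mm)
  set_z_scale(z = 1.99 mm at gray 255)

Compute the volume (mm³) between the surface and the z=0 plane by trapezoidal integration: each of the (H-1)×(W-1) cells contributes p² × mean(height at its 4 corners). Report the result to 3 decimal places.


height_mm = gray/255 × 1.99; cell vol = 3.54² × mean(4 corners)
unit = 3.54² × 1.99 / (4×255) = 0.0244489 mm³ per gray-sum
row 0: Σ corner-gray over 13 cells = 7516  → 183.7580
row 1: Σ corner-gray over 13 cells = 5777  → 141.2413
row 2: Σ corner-gray over 13 cells = 6114  → 149.4806
row 3: Σ corner-gray over 13 cells = 6673  → 163.1475
row 4: Σ corner-gray over 13 cells = 5759  → 140.8012
Σ rows: total corner-gray = 31839  → 778.4287 mm³

778.429


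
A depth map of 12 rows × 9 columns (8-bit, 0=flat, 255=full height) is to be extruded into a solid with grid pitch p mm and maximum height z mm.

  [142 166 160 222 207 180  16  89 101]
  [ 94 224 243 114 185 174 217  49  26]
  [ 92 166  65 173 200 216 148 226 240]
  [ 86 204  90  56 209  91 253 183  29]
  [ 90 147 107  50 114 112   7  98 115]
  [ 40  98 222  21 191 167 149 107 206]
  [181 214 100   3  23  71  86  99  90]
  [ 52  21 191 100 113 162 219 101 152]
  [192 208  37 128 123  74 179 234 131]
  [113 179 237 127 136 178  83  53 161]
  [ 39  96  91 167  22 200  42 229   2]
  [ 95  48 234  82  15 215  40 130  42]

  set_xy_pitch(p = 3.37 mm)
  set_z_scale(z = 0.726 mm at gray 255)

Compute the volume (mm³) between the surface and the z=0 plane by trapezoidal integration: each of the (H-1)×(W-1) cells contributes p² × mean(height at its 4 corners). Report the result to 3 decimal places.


height_mm = gray/255 × 0.726; cell vol = 3.37² × mean(4 corners)
unit = 3.37² × 0.726 / (4×255) = 0.00808344 mm³ per gray-sum
row 0: Σ corner-gray over 8 cells = 4855  → 39.2451
row 1: Σ corner-gray over 8 cells = 5252  → 42.4542
row 2: Σ corner-gray over 8 cells = 5007  → 40.4738
row 3: Σ corner-gray over 8 cells = 3762  → 30.4099
row 4: Σ corner-gray over 8 cells = 3631  → 29.3510
row 5: Σ corner-gray over 8 cells = 3619  → 29.2540
row 6: Σ corner-gray over 8 cells = 3481  → 28.1385
row 7: Σ corner-gray over 8 cells = 4307  → 34.8154
row 8: Σ corner-gray over 8 cells = 4549  → 36.7716
row 9: Σ corner-gray over 8 cells = 3995  → 32.2933
row 10: Σ corner-gray over 8 cells = 3400  → 27.4837
Σ rows: total corner-gray = 45858  → 370.6904 mm³

370.690


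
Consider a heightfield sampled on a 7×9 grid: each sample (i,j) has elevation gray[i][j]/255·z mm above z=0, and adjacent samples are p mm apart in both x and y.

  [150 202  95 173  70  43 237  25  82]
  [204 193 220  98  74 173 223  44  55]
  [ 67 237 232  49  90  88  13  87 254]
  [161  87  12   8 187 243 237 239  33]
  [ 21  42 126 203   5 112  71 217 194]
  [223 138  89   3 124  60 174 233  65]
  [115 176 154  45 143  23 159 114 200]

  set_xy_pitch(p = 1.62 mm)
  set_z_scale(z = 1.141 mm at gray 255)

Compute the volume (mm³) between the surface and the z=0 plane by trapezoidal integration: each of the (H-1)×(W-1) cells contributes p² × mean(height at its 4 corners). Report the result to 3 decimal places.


70.877

height_mm = gray/255 × 1.141; cell vol = 1.62² × mean(4 corners)
unit = 1.62² × 1.141 / (4×255) = 0.00293573 mm³ per gray-sum
row 0: Σ corner-gray over 8 cells = 4231  → 12.4211
row 1: Σ corner-gray over 8 cells = 4222  → 12.3946
row 2: Σ corner-gray over 8 cells = 4133  → 12.1334
row 3: Σ corner-gray over 8 cells = 3987  → 11.7047
row 4: Σ corner-gray over 8 cells = 3697  → 10.8534
row 5: Σ corner-gray over 8 cells = 3873  → 11.3701
Σ rows: total corner-gray = 24143  → 70.8772 mm³


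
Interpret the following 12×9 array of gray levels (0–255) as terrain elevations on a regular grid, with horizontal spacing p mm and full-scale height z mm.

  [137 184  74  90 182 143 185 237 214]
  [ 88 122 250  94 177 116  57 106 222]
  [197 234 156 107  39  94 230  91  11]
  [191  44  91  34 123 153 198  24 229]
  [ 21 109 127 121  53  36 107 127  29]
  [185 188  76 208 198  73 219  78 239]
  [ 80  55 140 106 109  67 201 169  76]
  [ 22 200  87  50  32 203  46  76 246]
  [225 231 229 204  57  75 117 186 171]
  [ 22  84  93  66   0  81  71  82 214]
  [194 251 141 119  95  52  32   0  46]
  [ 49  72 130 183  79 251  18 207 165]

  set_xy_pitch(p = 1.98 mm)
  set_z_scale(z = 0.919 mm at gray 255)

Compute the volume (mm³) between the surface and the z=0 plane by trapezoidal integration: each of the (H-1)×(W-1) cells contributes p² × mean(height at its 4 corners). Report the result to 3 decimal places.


height_mm = gray/255 × 0.919; cell vol = 1.98² × mean(4 corners)
unit = 1.98² × 0.919 / (4×255) = 0.0035322 mm³ per gray-sum
row 0: Σ corner-gray over 8 cells = 4695  → 16.5837
row 1: Σ corner-gray over 8 cells = 4264  → 15.0613
row 2: Σ corner-gray over 8 cells = 3864  → 13.6484
row 3: Σ corner-gray over 8 cells = 3164  → 11.1759
row 4: Σ corner-gray over 8 cells = 3914  → 13.8250
row 5: Σ corner-gray over 8 cells = 4354  → 15.3792
row 6: Σ corner-gray over 8 cells = 3506  → 12.3839
row 7: Σ corner-gray over 8 cells = 4250  → 15.0119
row 8: Σ corner-gray over 8 cells = 3784  → 13.3659
row 9: Σ corner-gray over 8 cells = 2810  → 9.9255
row 10: Σ corner-gray over 8 cells = 3714  → 13.1186
Σ rows: total corner-gray = 42319  → 149.4793 mm³

149.479


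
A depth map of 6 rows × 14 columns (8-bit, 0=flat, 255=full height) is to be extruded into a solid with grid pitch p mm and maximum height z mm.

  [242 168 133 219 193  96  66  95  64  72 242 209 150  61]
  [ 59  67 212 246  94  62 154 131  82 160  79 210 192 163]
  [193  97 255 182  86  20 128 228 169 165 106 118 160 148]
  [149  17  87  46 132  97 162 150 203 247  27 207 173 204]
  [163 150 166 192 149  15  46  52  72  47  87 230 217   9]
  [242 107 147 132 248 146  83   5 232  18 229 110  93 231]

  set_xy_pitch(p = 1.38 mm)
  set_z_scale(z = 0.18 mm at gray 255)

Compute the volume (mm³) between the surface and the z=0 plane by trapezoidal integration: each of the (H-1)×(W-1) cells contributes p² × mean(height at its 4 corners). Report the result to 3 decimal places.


11.750

height_mm = gray/255 × 0.18; cell vol = 1.38² × mean(4 corners)
unit = 1.38² × 0.18 / (4×255) = 0.000336071 mm³ per gray-sum
row 0: Σ corner-gray over 13 cells = 7317  → 2.4590
row 1: Σ corner-gray over 13 cells = 7369  → 2.4765
row 2: Σ corner-gray over 13 cells = 7218  → 2.4258
row 3: Σ corner-gray over 13 cells = 6467  → 2.1734
row 4: Σ corner-gray over 13 cells = 6591  → 2.2150
Σ rows: total corner-gray = 34962  → 11.7497 mm³


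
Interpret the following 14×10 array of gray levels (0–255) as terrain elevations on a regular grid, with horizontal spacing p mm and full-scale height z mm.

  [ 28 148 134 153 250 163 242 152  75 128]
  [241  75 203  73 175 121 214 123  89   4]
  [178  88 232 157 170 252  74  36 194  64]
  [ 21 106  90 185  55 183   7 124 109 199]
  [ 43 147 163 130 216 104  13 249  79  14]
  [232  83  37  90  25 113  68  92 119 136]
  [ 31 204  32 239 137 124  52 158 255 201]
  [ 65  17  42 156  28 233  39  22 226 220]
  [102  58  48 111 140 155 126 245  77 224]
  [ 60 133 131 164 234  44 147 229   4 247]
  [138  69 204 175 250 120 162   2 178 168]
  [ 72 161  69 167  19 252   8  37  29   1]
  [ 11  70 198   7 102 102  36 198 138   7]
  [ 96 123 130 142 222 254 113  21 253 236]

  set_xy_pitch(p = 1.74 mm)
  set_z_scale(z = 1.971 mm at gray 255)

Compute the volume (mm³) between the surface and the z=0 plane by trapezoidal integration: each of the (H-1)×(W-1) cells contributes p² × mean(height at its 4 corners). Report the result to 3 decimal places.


height_mm = gray/255 × 1.971; cell vol = 1.74² × mean(4 corners)
unit = 1.74² × 1.971 / (4×255) = 0.00585039 mm³ per gray-sum
row 0: Σ corner-gray over 9 cells = 5181  → 30.3109
row 1: Σ corner-gray over 9 cells = 5039  → 29.4801
row 2: Σ corner-gray over 9 cells = 4586  → 26.8299
row 3: Σ corner-gray over 9 cells = 4197  → 24.5541
row 4: Σ corner-gray over 9 cells = 3881  → 22.7054
row 5: Σ corner-gray over 9 cells = 4256  → 24.8993
row 6: Σ corner-gray over 9 cells = 4445  → 26.0050
row 7: Σ corner-gray over 9 cells = 4057  → 23.7350
row 8: Σ corner-gray over 9 cells = 4725  → 27.6431
row 9: Σ corner-gray over 9 cells = 5105  → 29.8662
row 10: Σ corner-gray over 9 cells = 4183  → 24.4722
row 11: Σ corner-gray over 9 cells = 3277  → 19.1717
row 12: Σ corner-gray over 9 cells = 4568  → 26.7246
Σ rows: total corner-gray = 57500  → 336.3975 mm³

336.398


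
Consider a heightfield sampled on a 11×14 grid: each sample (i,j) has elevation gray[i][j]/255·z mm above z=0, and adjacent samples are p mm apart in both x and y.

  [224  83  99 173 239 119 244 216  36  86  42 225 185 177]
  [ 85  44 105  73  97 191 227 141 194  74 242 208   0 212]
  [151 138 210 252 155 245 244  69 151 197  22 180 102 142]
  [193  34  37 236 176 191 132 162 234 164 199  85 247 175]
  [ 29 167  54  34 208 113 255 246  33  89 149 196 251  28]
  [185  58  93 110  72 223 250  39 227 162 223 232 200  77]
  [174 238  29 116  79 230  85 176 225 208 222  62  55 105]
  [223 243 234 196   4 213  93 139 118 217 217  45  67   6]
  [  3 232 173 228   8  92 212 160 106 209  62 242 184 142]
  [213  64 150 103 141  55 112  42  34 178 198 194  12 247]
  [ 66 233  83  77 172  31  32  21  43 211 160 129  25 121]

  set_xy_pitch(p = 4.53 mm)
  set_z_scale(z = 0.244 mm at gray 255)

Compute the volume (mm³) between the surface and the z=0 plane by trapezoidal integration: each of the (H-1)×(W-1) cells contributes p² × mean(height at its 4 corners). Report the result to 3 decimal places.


height_mm = gray/255 × 0.244; cell vol = 4.53² × mean(4 corners)
unit = 4.53² × 0.244 / (4×255) = 0.00490892 mm³ per gray-sum
row 0: Σ corner-gray over 13 cells = 7384  → 36.2475
row 1: Σ corner-gray over 13 cells = 7712  → 37.8576
row 2: Σ corner-gray over 13 cells = 8385  → 41.1613
row 3: Σ corner-gray over 13 cells = 7809  → 38.3338
row 4: Σ corner-gray over 13 cells = 7687  → 37.7349
row 5: Σ corner-gray over 13 cells = 7769  → 38.1374
row 6: Σ corner-gray over 13 cells = 7530  → 36.9642
row 7: Σ corner-gray over 13 cells = 7762  → 38.1030
row 8: Σ corner-gray over 13 cells = 6987  → 34.2986
row 9: Σ corner-gray over 13 cells = 5647  → 27.7207
Σ rows: total corner-gray = 74672  → 366.5590 mm³

366.559


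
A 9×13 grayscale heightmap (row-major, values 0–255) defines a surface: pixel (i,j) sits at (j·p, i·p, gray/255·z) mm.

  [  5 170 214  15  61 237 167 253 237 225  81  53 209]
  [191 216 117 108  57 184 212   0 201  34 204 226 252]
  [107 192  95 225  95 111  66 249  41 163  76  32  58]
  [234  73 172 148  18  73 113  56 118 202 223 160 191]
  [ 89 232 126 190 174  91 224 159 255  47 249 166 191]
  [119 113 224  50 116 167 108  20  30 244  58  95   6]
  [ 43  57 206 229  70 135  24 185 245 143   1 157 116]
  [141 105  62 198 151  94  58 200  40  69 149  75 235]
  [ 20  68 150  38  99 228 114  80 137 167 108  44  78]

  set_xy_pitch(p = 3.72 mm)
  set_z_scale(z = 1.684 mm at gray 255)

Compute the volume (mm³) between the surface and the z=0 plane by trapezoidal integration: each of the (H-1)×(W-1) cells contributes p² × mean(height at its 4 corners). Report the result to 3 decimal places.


1150.434

height_mm = gray/255 × 1.684; cell vol = 3.72² × mean(4 corners)
unit = 3.72² × 1.684 / (4×255) = 0.0228469 mm³ per gray-sum
row 0: Σ corner-gray over 12 cells = 7201  → 164.5207
row 1: Σ corner-gray over 12 cells = 6416  → 146.5859
row 2: Σ corner-gray over 12 cells = 5992  → 136.8988
row 3: Σ corner-gray over 12 cells = 7243  → 165.4803
row 4: Σ corner-gray over 12 cells = 6681  → 152.6403
row 5: Σ corner-gray over 12 cells = 5638  → 128.8110
row 6: Σ corner-gray over 12 cells = 5841  → 133.4489
row 7: Σ corner-gray over 12 cells = 5342  → 122.0483
Σ rows: total corner-gray = 50354  → 1150.4342 mm³


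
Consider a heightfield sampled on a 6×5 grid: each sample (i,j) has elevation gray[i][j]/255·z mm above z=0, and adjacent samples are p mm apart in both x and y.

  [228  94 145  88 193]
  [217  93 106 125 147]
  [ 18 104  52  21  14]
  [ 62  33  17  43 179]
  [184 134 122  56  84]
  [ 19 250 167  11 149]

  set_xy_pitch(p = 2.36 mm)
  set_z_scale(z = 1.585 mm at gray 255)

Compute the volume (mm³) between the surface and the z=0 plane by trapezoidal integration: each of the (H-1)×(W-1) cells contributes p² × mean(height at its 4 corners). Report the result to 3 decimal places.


65.196

height_mm = gray/255 × 1.585; cell vol = 2.36² × mean(4 corners)
unit = 2.36² × 1.585 / (4×255) = 0.00865472 mm³ per gray-sum
row 0: Σ corner-gray over 4 cells = 2087  → 18.0624
row 1: Σ corner-gray over 4 cells = 1398  → 12.0993
row 2: Σ corner-gray over 4 cells = 813  → 7.0363
row 3: Σ corner-gray over 4 cells = 1319  → 11.4156
row 4: Σ corner-gray over 4 cells = 1916  → 16.5824
Σ rows: total corner-gray = 7533  → 65.1960 mm³


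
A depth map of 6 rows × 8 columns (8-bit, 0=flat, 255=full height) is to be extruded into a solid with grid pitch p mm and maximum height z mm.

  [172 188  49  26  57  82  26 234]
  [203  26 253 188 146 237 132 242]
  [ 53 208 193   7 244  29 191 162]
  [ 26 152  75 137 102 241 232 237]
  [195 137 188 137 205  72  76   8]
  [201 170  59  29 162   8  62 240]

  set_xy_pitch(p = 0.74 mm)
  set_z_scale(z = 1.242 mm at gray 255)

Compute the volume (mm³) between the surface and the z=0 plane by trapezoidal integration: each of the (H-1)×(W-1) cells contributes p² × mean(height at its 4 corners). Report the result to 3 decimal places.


height_mm = gray/255 × 1.242; cell vol = 0.74² × mean(4 corners)
unit = 0.74² × 1.242 / (4×255) = 0.000666784 mm³ per gray-sum
row 0: Σ corner-gray over 7 cells = 3671  → 2.4478
row 1: Σ corner-gray over 7 cells = 4368  → 2.9125
row 2: Σ corner-gray over 7 cells = 4100  → 2.7338
row 3: Σ corner-gray over 7 cells = 3974  → 2.6498
row 4: Σ corner-gray over 7 cells = 3254  → 2.1697
Σ rows: total corner-gray = 19367  → 12.9136 mm³

12.914


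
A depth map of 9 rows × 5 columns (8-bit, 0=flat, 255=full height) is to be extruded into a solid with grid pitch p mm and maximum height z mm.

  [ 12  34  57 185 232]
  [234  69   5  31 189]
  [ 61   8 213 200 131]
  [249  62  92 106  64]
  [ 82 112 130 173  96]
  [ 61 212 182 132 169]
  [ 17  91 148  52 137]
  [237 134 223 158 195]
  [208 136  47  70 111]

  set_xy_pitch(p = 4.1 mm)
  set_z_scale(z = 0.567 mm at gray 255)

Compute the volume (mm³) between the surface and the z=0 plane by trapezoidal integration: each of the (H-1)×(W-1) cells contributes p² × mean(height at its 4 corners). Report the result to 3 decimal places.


145.744

height_mm = gray/255 × 0.567; cell vol = 4.1² × mean(4 corners)
unit = 4.1² × 0.567 / (4×255) = 0.00934438 mm³ per gray-sum
row 0: Σ corner-gray over 4 cells = 1429  → 13.3531
row 1: Σ corner-gray over 4 cells = 1667  → 15.5771
row 2: Σ corner-gray over 4 cells = 1867  → 17.4460
row 3: Σ corner-gray over 4 cells = 1841  → 17.2030
row 4: Σ corner-gray over 4 cells = 2290  → 21.3986
row 5: Σ corner-gray over 4 cells = 2018  → 18.8570
row 6: Σ corner-gray over 4 cells = 2198  → 20.5390
row 7: Σ corner-gray over 4 cells = 2287  → 21.3706
Σ rows: total corner-gray = 15597  → 145.7443 mm³


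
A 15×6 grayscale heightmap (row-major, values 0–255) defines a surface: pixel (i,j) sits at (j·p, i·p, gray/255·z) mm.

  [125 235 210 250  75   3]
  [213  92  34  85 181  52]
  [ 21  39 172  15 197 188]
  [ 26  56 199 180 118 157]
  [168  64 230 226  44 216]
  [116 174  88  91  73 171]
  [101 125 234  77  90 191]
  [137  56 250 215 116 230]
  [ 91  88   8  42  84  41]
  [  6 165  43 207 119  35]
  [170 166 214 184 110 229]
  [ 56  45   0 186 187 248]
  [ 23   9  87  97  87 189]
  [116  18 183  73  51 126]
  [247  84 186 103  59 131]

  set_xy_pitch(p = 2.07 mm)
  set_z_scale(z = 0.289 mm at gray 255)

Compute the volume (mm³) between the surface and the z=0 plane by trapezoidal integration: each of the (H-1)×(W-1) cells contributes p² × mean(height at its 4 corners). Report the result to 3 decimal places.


40.598

height_mm = gray/255 × 0.289; cell vol = 2.07² × mean(4 corners)
unit = 2.07² × 0.289 / (4×255) = 0.00121405 mm³ per gray-sum
row 0: Σ corner-gray over 5 cells = 2717  → 3.2986
row 1: Σ corner-gray over 5 cells = 2104  → 2.5544
row 2: Σ corner-gray over 5 cells = 2344  → 2.8457
row 3: Σ corner-gray over 5 cells = 2801  → 3.4006
row 4: Σ corner-gray over 5 cells = 2651  → 3.2185
row 5: Σ corner-gray over 5 cells = 2483  → 3.0145
row 6: Σ corner-gray over 5 cells = 2985  → 3.6240
row 7: Σ corner-gray over 5 cells = 2217  → 2.6916
row 8: Σ corner-gray over 5 cells = 1685  → 2.0457
row 9: Σ corner-gray over 5 cells = 2856  → 3.4673
row 10: Σ corner-gray over 5 cells = 2887  → 3.5050
row 11: Σ corner-gray over 5 cells = 1912  → 2.3213
row 12: Σ corner-gray over 5 cells = 1664  → 2.0202
row 13: Σ corner-gray over 5 cells = 2134  → 2.5908
Σ rows: total corner-gray = 33440  → 40.5980 mm³


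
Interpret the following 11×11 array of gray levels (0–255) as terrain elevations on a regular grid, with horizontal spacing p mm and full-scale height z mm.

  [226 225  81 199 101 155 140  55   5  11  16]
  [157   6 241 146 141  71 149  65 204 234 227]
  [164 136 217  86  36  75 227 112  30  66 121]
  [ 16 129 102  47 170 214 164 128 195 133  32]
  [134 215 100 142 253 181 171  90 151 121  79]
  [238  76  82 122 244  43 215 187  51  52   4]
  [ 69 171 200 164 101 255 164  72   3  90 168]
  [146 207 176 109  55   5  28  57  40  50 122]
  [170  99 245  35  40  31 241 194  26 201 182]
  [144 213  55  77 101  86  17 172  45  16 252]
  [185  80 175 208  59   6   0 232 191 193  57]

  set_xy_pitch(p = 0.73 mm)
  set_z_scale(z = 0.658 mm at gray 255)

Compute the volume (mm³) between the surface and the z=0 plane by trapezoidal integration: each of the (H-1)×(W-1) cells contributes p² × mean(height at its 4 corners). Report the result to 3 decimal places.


height_mm = gray/255 × 0.658; cell vol = 0.73² × mean(4 corners)
unit = 0.73² × 0.658 / (4×255) = 0.000343773 mm³ per gray-sum
row 0: Σ corner-gray over 10 cells = 5084  → 1.7477
row 1: Σ corner-gray over 10 cells = 5153  → 1.7715
row 2: Σ corner-gray over 10 cells = 4867  → 1.6731
row 3: Σ corner-gray over 10 cells = 5673  → 1.9502
row 4: Σ corner-gray over 10 cells = 5447  → 1.8725
row 5: Σ corner-gray over 10 cells = 5063  → 1.7405
row 6: Σ corner-gray over 10 cells = 4399  → 1.5123
row 7: Σ corner-gray over 10 cells = 4298  → 1.4775
row 8: Σ corner-gray over 10 cells = 4536  → 1.5594
row 9: Σ corner-gray over 10 cells = 4490  → 1.5435
Σ rows: total corner-gray = 49010  → 16.8483 mm³

16.848
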